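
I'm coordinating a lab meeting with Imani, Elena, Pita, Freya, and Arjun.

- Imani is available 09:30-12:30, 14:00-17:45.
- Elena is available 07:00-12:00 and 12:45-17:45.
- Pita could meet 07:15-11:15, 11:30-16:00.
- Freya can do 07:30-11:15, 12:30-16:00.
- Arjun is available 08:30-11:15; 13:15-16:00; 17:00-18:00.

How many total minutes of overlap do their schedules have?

Imani ∩ Elena: 09:30-12:00, 14:00-17:45.
Imani ∩ Elena ∩ Pita: 09:30-11:15, 11:30-12:00, 14:00-16:00.
Imani ∩ Elena ∩ Pita ∩ Freya: 09:30-11:15, 14:00-16:00.
Imani ∩ Elena ∩ Pita ∩ Freya ∩ Arjun: 09:30-11:15, 14:00-16:00.
Summing the common windows: 105 + 120 = 225 minutes.

225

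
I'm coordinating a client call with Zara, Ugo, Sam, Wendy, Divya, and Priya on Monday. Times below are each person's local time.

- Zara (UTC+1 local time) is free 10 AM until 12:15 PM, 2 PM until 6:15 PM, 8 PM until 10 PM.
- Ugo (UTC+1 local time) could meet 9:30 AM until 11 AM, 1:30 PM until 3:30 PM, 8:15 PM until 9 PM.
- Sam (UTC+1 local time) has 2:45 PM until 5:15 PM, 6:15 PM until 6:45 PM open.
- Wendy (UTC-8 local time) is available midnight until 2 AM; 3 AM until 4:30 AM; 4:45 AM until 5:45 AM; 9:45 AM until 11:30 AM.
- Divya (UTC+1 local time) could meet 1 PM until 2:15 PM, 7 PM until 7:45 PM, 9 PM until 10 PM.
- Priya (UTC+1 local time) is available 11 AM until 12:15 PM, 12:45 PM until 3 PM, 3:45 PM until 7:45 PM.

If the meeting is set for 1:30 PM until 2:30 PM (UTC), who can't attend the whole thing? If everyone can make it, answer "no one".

Divya, Priya, Sam, Wendy

Zara in UTC: 09:00-11:15, 13:00-17:15, 19:00-21:00 (subtract 1h to convert from UTC+1).
Ugo in UTC: 08:30-10:00, 12:30-14:30, 19:15-20:00 (subtract 1h to convert from UTC+1).
Sam in UTC: 13:45-16:15, 17:15-17:45 (subtract 1h to convert from UTC+1).
Wendy in UTC: 08:00-10:00, 11:00-12:30, 12:45-13:45, 17:45-19:30 (add 8h to convert from UTC-8).
Divya in UTC: 12:00-13:15, 18:00-18:45, 20:00-21:00 (subtract 1h to convert from UTC+1).
Priya in UTC: 10:00-11:15, 11:45-14:00, 14:45-18:45 (subtract 1h to convert from UTC+1).
Zara: free for 13:30-14:30. Ugo: free for 13:30-14:30. Sam: not fully free for 13:30-14:30. Wendy: not fully free for 13:30-14:30. Divya: not fully free for 13:30-14:30. Priya: not fully free for 13:30-14:30.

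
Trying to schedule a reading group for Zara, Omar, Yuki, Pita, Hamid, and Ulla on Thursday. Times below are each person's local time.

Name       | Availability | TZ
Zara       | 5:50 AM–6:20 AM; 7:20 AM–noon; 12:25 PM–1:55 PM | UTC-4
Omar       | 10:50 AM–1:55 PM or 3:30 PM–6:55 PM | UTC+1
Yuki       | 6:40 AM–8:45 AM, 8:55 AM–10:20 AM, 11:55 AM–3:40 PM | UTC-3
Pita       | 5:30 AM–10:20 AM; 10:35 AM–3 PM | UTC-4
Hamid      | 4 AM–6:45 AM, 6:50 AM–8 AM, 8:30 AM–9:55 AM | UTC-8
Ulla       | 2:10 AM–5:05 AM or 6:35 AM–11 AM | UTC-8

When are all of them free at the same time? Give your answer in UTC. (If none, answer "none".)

Zara in UTC: 09:50-10:20, 11:20-16:00, 16:25-17:55 (add 4h to convert from UTC-4).
Omar in UTC: 09:50-12:55, 14:30-17:55 (subtract 1h to convert from UTC+1).
Yuki in UTC: 09:40-11:45, 11:55-13:20, 14:55-18:40 (add 3h to convert from UTC-3).
Pita in UTC: 09:30-14:20, 14:35-19:00 (add 4h to convert from UTC-4).
Hamid in UTC: 12:00-14:45, 14:50-16:00, 16:30-17:55 (add 8h to convert from UTC-8).
Ulla in UTC: 10:10-13:05, 14:35-19:00 (add 8h to convert from UTC-8).
Zara ∩ Omar: 09:50-10:20, 11:20-12:55, 14:30-16:00, 16:25-17:55.
Zara ∩ Omar ∩ Yuki: 09:50-10:20, 11:20-11:45, 11:55-12:55, 14:55-16:00, 16:25-17:55.
Zara ∩ Omar ∩ Yuki ∩ Pita: 09:50-10:20, 11:20-11:45, 11:55-12:55, 14:55-16:00, 16:25-17:55.
Zara ∩ Omar ∩ Yuki ∩ Pita ∩ Hamid: 12:00-12:55, 14:55-16:00, 16:30-17:55.
Zara ∩ Omar ∩ Yuki ∩ Pita ∩ Hamid ∩ Ulla: 12:00-12:55, 14:55-16:00, 16:30-17:55.

12:00-12:55, 14:55-16:00, 16:30-17:55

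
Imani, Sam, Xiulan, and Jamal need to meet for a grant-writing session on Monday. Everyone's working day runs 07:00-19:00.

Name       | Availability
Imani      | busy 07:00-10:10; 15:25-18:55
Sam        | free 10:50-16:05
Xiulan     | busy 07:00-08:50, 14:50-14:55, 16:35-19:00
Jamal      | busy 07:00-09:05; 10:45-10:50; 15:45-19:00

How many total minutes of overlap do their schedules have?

270

Imani free: 10:10-15:25, 18:55-19:00 (invert busy blocks within the working day).
Sam free: 10:50-16:05.
Xiulan free: 08:50-14:50, 14:55-16:35 (invert busy blocks within the working day).
Jamal free: 09:05-10:45, 10:50-15:45 (invert busy blocks within the working day).
Imani ∩ Sam: 10:50-15:25.
Imani ∩ Sam ∩ Xiulan: 10:50-14:50, 14:55-15:25.
Imani ∩ Sam ∩ Xiulan ∩ Jamal: 10:50-14:50, 14:55-15:25.
Summing the common windows: 240 + 30 = 270 minutes.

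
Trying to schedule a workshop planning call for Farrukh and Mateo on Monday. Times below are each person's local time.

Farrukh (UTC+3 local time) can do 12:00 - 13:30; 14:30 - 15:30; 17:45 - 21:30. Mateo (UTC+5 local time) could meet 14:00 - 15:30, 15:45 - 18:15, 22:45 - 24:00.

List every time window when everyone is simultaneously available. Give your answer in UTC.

Farrukh in UTC: 09:00-10:30, 11:30-12:30, 14:45-18:30 (subtract 3h to convert from UTC+3).
Mateo in UTC: 09:00-10:30, 10:45-13:15, 17:45-19:00 (subtract 5h to convert from UTC+5).
Farrukh ∩ Mateo: 09:00-10:30, 11:30-12:30, 17:45-18:30.

09:00-10:30, 11:30-12:30, 17:45-18:30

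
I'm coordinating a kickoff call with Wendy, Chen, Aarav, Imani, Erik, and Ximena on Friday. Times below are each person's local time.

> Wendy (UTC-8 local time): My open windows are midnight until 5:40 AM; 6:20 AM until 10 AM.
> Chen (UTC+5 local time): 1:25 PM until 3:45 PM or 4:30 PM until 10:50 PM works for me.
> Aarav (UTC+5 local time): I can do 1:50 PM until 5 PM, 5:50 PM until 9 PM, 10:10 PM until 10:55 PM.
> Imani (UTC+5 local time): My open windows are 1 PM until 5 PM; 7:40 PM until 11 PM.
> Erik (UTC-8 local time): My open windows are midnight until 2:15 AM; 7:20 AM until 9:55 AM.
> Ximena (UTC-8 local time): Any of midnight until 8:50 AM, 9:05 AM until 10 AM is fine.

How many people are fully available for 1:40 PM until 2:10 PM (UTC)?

Wendy in UTC: 08:00-13:40, 14:20-18:00 (add 8h to convert from UTC-8).
Chen in UTC: 08:25-10:45, 11:30-17:50 (subtract 5h to convert from UTC+5).
Aarav in UTC: 08:50-12:00, 12:50-16:00, 17:10-17:55 (subtract 5h to convert from UTC+5).
Imani in UTC: 08:00-12:00, 14:40-18:00 (subtract 5h to convert from UTC+5).
Erik in UTC: 08:00-10:15, 15:20-17:55 (add 8h to convert from UTC-8).
Ximena in UTC: 08:00-16:50, 17:05-18:00 (add 8h to convert from UTC-8).
Chen, Aarav, and Ximena can make the full 13:40-14:10 slot — that's 3.

3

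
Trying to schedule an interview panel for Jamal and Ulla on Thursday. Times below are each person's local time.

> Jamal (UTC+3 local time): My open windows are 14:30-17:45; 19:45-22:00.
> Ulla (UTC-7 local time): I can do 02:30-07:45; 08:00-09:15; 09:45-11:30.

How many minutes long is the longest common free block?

195

Jamal in UTC: 11:30-14:45, 16:45-19:00 (subtract 3h to convert from UTC+3).
Ulla in UTC: 09:30-14:45, 15:00-16:15, 16:45-18:30 (add 7h to convert from UTC-7).
Jamal ∩ Ulla: 11:30-14:45, 16:45-18:30.
So the common availability across everyone is 11:30-14:45, 16:45-18:30.
The longest is 11:30-14:45 at 195 minutes.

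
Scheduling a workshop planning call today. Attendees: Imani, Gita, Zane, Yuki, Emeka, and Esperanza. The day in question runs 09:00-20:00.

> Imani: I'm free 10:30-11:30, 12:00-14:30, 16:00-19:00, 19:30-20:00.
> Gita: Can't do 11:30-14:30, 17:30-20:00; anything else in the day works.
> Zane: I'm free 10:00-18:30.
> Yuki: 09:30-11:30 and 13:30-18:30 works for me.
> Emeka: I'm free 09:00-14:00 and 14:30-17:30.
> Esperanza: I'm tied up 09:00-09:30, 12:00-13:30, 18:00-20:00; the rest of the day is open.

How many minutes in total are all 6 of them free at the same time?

Imani free: 10:30-11:30, 12:00-14:30, 16:00-19:00, 19:30-20:00.
Gita free: 09:00-11:30, 14:30-17:30 (invert busy blocks within the working day).
Zane free: 10:00-18:30.
Yuki free: 09:30-11:30, 13:30-18:30.
Emeka free: 09:00-14:00, 14:30-17:30.
Esperanza free: 09:30-12:00, 13:30-18:00 (invert busy blocks within the working day).
Imani ∩ Gita: 10:30-11:30, 16:00-17:30.
Imani ∩ Gita ∩ Zane: 10:30-11:30, 16:00-17:30.
Imani ∩ Gita ∩ Zane ∩ Yuki: 10:30-11:30, 16:00-17:30.
Imani ∩ Gita ∩ Zane ∩ Yuki ∩ Emeka: 10:30-11:30, 16:00-17:30.
Imani ∩ Gita ∩ Zane ∩ Yuki ∩ Emeka ∩ Esperanza: 10:30-11:30, 16:00-17:30.
Summing the common windows: 60 + 90 = 150 minutes.

150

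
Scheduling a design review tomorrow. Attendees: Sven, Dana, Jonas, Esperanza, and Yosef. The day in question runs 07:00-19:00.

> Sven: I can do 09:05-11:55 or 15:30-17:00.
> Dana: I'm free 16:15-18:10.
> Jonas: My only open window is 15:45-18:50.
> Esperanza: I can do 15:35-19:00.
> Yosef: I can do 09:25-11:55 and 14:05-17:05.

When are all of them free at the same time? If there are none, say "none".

Sven ∩ Dana: 16:15-17:00.
Sven ∩ Dana ∩ Jonas: 16:15-17:00.
Sven ∩ Dana ∩ Jonas ∩ Esperanza: 16:15-17:00.
Sven ∩ Dana ∩ Jonas ∩ Esperanza ∩ Yosef: 16:15-17:00.

16:15-17:00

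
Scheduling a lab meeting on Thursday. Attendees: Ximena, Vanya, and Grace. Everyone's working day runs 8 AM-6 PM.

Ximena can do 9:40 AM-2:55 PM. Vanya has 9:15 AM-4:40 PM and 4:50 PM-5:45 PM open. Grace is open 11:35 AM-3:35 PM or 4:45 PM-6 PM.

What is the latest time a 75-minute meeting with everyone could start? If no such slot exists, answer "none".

Ximena ∩ Vanya: 09:40-14:55.
Ximena ∩ Vanya ∩ Grace: 11:35-14:55.
The last common window of at least 75 minutes is 11:35-14:55; a 75-minute meeting can start as late as 13:40 and still end by 14:55.

13:40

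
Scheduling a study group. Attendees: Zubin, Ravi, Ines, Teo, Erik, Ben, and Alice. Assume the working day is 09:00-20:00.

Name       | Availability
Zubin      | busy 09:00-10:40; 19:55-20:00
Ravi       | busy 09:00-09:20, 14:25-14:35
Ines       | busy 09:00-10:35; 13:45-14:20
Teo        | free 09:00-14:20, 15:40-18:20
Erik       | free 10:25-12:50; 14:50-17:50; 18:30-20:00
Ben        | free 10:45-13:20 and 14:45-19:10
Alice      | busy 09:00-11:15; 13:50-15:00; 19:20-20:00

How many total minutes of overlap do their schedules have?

225

Zubin free: 10:40-19:55 (invert busy blocks within the working day).
Ravi free: 09:20-14:25, 14:35-20:00 (invert busy blocks within the working day).
Ines free: 10:35-13:45, 14:20-20:00 (invert busy blocks within the working day).
Teo free: 09:00-14:20, 15:40-18:20.
Erik free: 10:25-12:50, 14:50-17:50, 18:30-20:00.
Ben free: 10:45-13:20, 14:45-19:10.
Alice free: 11:15-13:50, 15:00-19:20 (invert busy blocks within the working day).
Zubin ∩ Ravi: 10:40-14:25, 14:35-19:55.
Zubin ∩ Ravi ∩ Ines: 10:40-13:45, 14:20-14:25, 14:35-19:55.
Zubin ∩ Ravi ∩ Ines ∩ Teo: 10:40-13:45, 15:40-18:20.
Zubin ∩ Ravi ∩ Ines ∩ Teo ∩ Erik: 10:40-12:50, 15:40-17:50.
Zubin ∩ Ravi ∩ Ines ∩ Teo ∩ Erik ∩ Ben: 10:45-12:50, 15:40-17:50.
Zubin ∩ Ravi ∩ Ines ∩ Teo ∩ Erik ∩ Ben ∩ Alice: 11:15-12:50, 15:40-17:50.
So the common availability across everyone is 11:15-12:50, 15:40-17:50.
Summing the common windows: 95 + 130 = 225 minutes.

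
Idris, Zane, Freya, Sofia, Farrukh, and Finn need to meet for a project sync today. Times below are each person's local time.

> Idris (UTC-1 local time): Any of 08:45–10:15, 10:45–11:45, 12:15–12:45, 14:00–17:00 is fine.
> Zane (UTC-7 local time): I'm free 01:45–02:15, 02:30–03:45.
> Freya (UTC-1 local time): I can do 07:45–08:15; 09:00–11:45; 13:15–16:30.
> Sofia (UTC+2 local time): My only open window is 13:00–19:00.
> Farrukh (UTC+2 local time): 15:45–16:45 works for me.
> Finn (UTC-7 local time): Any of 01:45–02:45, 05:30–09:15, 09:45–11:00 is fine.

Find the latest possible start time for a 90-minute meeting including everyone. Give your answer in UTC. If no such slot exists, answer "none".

Idris in UTC: 09:45-11:15, 11:45-12:45, 13:15-13:45, 15:00-18:00 (add 1h to convert from UTC-1).
Zane in UTC: 08:45-09:15, 09:30-10:45 (add 7h to convert from UTC-7).
Freya in UTC: 08:45-09:15, 10:00-12:45, 14:15-17:30 (add 1h to convert from UTC-1).
Sofia in UTC: 11:00-17:00 (subtract 2h to convert from UTC+2).
Farrukh in UTC: 13:45-14:45 (subtract 2h to convert from UTC+2).
Finn in UTC: 08:45-09:45, 12:30-16:15, 16:45-18:00 (add 7h to convert from UTC-7).
Idris ∩ Zane: 09:45-10:45.
Idris ∩ Zane ∩ Freya: 10:00-10:45.
Idris ∩ Zane ∩ Freya ∩ Sofia: ∅.
Idris ∩ Zane ∩ Freya ∩ Sofia ∩ Farrukh: ∅.
Idris ∩ Zane ∩ Freya ∩ Sofia ∩ Farrukh ∩ Finn: ∅.
There is no time when everyone is free.
No common window is at least 90 minutes long.

none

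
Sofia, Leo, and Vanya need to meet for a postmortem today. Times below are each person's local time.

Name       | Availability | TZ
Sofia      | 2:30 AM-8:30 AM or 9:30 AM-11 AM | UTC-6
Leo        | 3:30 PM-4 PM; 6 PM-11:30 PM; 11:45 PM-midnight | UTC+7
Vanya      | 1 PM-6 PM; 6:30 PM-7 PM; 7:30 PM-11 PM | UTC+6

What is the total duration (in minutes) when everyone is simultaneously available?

Sofia in UTC: 08:30-14:30, 15:30-17:00 (add 6h to convert from UTC-6).
Leo in UTC: 08:30-09:00, 11:00-16:30, 16:45-17:00 (subtract 7h to convert from UTC+7).
Vanya in UTC: 07:00-12:00, 12:30-13:00, 13:30-17:00 (subtract 6h to convert from UTC+6).
Sofia ∩ Leo: 08:30-09:00, 11:00-14:30, 15:30-16:30, 16:45-17:00.
Sofia ∩ Leo ∩ Vanya: 08:30-09:00, 11:00-12:00, 12:30-13:00, 13:30-14:30, 15:30-16:30, 16:45-17:00.
Summing the common windows: 30 + 60 + 30 + 60 + 60 + 15 = 255 minutes.

255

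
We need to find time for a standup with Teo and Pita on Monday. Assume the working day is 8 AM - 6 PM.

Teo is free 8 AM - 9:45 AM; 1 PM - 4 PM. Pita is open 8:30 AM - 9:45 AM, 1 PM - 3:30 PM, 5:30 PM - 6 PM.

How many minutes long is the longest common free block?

150

Teo ∩ Pita: 08:30-09:45, 13:00-15:30.
So the common availability across everyone is 08:30-09:45, 13:00-15:30.
The longest is 13:00-15:30 at 150 minutes.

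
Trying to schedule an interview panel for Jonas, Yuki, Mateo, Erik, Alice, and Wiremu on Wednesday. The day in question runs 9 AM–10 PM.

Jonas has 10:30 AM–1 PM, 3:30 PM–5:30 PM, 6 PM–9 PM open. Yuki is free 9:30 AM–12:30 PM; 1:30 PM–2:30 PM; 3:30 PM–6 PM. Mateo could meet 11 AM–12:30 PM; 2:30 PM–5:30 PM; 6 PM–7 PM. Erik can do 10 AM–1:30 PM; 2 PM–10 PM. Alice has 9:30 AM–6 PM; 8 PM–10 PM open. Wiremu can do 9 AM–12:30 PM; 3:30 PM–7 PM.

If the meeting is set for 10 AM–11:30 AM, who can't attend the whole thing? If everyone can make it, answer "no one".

Jonas: not fully free for 10:00-11:30. Yuki: free for 10:00-11:30. Mateo: not fully free for 10:00-11:30. Erik: free for 10:00-11:30. Alice: free for 10:00-11:30. Wiremu: free for 10:00-11:30.

Jonas, Mateo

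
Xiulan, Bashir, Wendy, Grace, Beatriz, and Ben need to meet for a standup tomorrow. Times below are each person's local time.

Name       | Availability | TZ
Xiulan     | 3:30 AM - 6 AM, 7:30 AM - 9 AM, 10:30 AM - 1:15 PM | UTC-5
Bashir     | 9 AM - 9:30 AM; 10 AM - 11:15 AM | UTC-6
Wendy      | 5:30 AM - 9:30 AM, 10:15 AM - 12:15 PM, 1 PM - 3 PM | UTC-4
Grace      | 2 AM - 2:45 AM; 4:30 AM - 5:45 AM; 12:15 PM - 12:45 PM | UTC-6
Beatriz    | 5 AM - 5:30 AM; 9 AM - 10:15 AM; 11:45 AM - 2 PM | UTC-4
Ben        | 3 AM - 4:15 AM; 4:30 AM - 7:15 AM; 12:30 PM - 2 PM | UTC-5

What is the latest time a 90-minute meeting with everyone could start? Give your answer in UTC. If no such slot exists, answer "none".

none

Xiulan in UTC: 08:30-11:00, 12:30-14:00, 15:30-18:15 (add 5h to convert from UTC-5).
Bashir in UTC: 15:00-15:30, 16:00-17:15 (add 6h to convert from UTC-6).
Wendy in UTC: 09:30-13:30, 14:15-16:15, 17:00-19:00 (add 4h to convert from UTC-4).
Grace in UTC: 08:00-08:45, 10:30-11:45, 18:15-18:45 (add 6h to convert from UTC-6).
Beatriz in UTC: 09:00-09:30, 13:00-14:15, 15:45-18:00 (add 4h to convert from UTC-4).
Ben in UTC: 08:00-09:15, 09:30-12:15, 17:30-19:00 (add 5h to convert from UTC-5).
Xiulan ∩ Bashir: 16:00-17:15.
Xiulan ∩ Bashir ∩ Wendy: 16:00-16:15, 17:00-17:15.
Xiulan ∩ Bashir ∩ Wendy ∩ Grace: ∅.
Xiulan ∩ Bashir ∩ Wendy ∩ Grace ∩ Beatriz: ∅.
Xiulan ∩ Bashir ∩ Wendy ∩ Grace ∩ Beatriz ∩ Ben: ∅.
There is no time when everyone is free.
No common window is at least 90 minutes long.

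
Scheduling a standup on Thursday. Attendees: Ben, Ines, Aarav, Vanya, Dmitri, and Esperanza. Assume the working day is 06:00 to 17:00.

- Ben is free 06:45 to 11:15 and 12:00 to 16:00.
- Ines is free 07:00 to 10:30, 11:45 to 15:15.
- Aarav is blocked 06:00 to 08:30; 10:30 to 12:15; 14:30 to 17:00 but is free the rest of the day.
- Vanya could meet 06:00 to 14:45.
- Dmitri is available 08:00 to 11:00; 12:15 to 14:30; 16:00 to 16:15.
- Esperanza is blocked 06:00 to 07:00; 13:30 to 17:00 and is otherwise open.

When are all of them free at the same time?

Ben free: 06:45-11:15, 12:00-16:00.
Ines free: 07:00-10:30, 11:45-15:15.
Aarav free: 08:30-10:30, 12:15-14:30 (invert busy blocks within the working day).
Vanya free: 06:00-14:45.
Dmitri free: 08:00-11:00, 12:15-14:30, 16:00-16:15.
Esperanza free: 07:00-13:30 (invert busy blocks within the working day).
Ben ∩ Ines: 07:00-10:30, 12:00-15:15.
Ben ∩ Ines ∩ Aarav: 08:30-10:30, 12:15-14:30.
Ben ∩ Ines ∩ Aarav ∩ Vanya: 08:30-10:30, 12:15-14:30.
Ben ∩ Ines ∩ Aarav ∩ Vanya ∩ Dmitri: 08:30-10:30, 12:15-14:30.
Ben ∩ Ines ∩ Aarav ∩ Vanya ∩ Dmitri ∩ Esperanza: 08:30-10:30, 12:15-13:30.

08:30-10:30, 12:15-13:30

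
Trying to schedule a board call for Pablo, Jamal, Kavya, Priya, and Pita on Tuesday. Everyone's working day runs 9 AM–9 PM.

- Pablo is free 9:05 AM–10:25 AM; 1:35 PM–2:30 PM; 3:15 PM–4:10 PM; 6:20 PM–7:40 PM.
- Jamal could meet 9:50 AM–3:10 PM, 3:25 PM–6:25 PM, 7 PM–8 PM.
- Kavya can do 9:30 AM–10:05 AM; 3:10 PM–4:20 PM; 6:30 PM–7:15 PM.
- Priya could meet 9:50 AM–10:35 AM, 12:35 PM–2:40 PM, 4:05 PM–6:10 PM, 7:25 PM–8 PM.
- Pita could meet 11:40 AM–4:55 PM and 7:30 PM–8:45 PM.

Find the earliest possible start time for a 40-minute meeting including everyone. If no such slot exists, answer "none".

none

Pablo ∩ Jamal: 09:50-10:25, 13:35-14:30, 15:25-16:10, 18:20-18:25, 19:00-19:40.
Pablo ∩ Jamal ∩ Kavya: 09:50-10:05, 15:25-16:10, 19:00-19:15.
Pablo ∩ Jamal ∩ Kavya ∩ Priya: 09:50-10:05, 16:05-16:10.
Pablo ∩ Jamal ∩ Kavya ∩ Priya ∩ Pita: 16:05-16:10.
So the common availability across everyone is 16:05-16:10.
No common window is at least 40 minutes long.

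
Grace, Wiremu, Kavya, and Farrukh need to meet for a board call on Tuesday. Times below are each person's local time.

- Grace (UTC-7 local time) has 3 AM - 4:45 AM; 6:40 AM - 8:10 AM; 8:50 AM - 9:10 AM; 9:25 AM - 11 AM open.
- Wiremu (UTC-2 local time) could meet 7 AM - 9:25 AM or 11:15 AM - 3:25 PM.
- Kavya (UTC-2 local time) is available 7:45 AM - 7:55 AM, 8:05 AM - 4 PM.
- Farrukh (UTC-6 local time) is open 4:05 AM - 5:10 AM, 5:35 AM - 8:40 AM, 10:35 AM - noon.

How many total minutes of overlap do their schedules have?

175

Grace in UTC: 10:00-11:45, 13:40-15:10, 15:50-16:10, 16:25-18:00 (add 7h to convert from UTC-7).
Wiremu in UTC: 09:00-11:25, 13:15-17:25 (add 2h to convert from UTC-2).
Kavya in UTC: 09:45-09:55, 10:05-18:00 (add 2h to convert from UTC-2).
Farrukh in UTC: 10:05-11:10, 11:35-14:40, 16:35-18:00 (add 6h to convert from UTC-6).
Grace ∩ Wiremu: 10:00-11:25, 13:40-15:10, 15:50-16:10, 16:25-17:25.
Grace ∩ Wiremu ∩ Kavya: 10:05-11:25, 13:40-15:10, 15:50-16:10, 16:25-17:25.
Grace ∩ Wiremu ∩ Kavya ∩ Farrukh: 10:05-11:10, 13:40-14:40, 16:35-17:25.
So the common availability across everyone is 10:05-11:10, 13:40-14:40, 16:35-17:25.
Summing the common windows: 65 + 60 + 50 = 175 minutes.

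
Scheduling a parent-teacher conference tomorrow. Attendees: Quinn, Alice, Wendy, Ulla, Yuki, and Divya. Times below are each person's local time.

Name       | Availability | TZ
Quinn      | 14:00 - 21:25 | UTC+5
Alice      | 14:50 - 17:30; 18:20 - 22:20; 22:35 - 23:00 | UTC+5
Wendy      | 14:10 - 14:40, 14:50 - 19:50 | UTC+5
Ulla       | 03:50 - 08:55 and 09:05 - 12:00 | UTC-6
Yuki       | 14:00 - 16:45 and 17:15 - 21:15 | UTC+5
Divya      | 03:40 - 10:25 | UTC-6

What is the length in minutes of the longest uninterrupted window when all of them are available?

115

Quinn in UTC: 09:00-16:25 (subtract 5h to convert from UTC+5).
Alice in UTC: 09:50-12:30, 13:20-17:20, 17:35-18:00 (subtract 5h to convert from UTC+5).
Wendy in UTC: 09:10-09:40, 09:50-14:50 (subtract 5h to convert from UTC+5).
Ulla in UTC: 09:50-14:55, 15:05-18:00 (add 6h to convert from UTC-6).
Yuki in UTC: 09:00-11:45, 12:15-16:15 (subtract 5h to convert from UTC+5).
Divya in UTC: 09:40-16:25 (add 6h to convert from UTC-6).
Quinn ∩ Alice: 09:50-12:30, 13:20-16:25.
Quinn ∩ Alice ∩ Wendy: 09:50-12:30, 13:20-14:50.
Quinn ∩ Alice ∩ Wendy ∩ Ulla: 09:50-12:30, 13:20-14:50.
Quinn ∩ Alice ∩ Wendy ∩ Ulla ∩ Yuki: 09:50-11:45, 12:15-12:30, 13:20-14:50.
Quinn ∩ Alice ∩ Wendy ∩ Ulla ∩ Yuki ∩ Divya: 09:50-11:45, 12:15-12:30, 13:20-14:50.
The longest is 09:50-11:45 at 115 minutes.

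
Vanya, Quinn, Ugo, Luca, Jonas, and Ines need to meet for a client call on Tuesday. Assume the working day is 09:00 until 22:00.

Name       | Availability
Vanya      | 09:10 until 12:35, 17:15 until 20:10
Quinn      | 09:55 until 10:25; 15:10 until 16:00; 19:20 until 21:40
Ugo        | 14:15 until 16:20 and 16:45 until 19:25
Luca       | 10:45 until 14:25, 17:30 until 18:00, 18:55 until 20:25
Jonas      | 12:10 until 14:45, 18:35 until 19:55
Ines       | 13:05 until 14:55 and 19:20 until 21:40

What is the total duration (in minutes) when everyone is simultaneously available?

5

Vanya ∩ Quinn: 09:55-10:25, 19:20-20:10.
Vanya ∩ Quinn ∩ Ugo: 19:20-19:25.
Vanya ∩ Quinn ∩ Ugo ∩ Luca: 19:20-19:25.
Vanya ∩ Quinn ∩ Ugo ∩ Luca ∩ Jonas: 19:20-19:25.
Vanya ∩ Quinn ∩ Ugo ∩ Luca ∩ Jonas ∩ Ines: 19:20-19:25.
That's a single block of 5 minutes.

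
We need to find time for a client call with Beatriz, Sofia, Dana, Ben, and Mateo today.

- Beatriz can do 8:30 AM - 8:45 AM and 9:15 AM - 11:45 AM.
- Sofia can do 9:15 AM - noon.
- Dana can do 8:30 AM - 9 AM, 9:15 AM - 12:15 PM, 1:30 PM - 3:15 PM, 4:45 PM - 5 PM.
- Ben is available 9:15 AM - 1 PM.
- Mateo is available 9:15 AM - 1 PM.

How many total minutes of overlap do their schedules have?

150

Beatriz ∩ Sofia: 09:15-11:45.
Beatriz ∩ Sofia ∩ Dana: 09:15-11:45.
Beatriz ∩ Sofia ∩ Dana ∩ Ben: 09:15-11:45.
Beatriz ∩ Sofia ∩ Dana ∩ Ben ∩ Mateo: 09:15-11:45.
So the common availability across everyone is 09:15-11:45.
That's a single block of 150 minutes.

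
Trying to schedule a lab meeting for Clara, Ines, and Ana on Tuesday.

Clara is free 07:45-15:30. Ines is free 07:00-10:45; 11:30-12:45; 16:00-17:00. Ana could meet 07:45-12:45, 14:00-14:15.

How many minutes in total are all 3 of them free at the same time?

255

Clara ∩ Ines: 07:45-10:45, 11:30-12:45.
Clara ∩ Ines ∩ Ana: 07:45-10:45, 11:30-12:45.
So the common availability across everyone is 07:45-10:45, 11:30-12:45.
Summing the common windows: 180 + 75 = 255 minutes.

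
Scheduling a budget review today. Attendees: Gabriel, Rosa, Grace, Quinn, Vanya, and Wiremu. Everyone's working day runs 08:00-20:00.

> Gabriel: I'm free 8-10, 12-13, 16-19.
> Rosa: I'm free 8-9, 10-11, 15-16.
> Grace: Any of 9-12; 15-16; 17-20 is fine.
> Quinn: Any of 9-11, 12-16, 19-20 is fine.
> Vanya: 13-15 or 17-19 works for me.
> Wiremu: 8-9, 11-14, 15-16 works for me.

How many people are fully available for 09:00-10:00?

Gabriel, Grace, and Quinn can make the full 09:00-10:00 slot — that's 3.

3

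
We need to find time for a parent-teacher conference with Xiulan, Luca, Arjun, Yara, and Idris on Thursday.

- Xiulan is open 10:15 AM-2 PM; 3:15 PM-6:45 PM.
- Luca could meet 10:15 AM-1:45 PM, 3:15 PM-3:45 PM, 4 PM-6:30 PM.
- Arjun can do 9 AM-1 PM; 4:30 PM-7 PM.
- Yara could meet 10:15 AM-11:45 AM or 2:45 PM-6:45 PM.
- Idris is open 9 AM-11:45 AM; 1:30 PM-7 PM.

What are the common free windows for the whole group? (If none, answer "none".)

10:15-11:45, 16:30-18:30

Xiulan ∩ Luca: 10:15-13:45, 15:15-15:45, 16:00-18:30.
Xiulan ∩ Luca ∩ Arjun: 10:15-13:00, 16:30-18:30.
Xiulan ∩ Luca ∩ Arjun ∩ Yara: 10:15-11:45, 16:30-18:30.
Xiulan ∩ Luca ∩ Arjun ∩ Yara ∩ Idris: 10:15-11:45, 16:30-18:30.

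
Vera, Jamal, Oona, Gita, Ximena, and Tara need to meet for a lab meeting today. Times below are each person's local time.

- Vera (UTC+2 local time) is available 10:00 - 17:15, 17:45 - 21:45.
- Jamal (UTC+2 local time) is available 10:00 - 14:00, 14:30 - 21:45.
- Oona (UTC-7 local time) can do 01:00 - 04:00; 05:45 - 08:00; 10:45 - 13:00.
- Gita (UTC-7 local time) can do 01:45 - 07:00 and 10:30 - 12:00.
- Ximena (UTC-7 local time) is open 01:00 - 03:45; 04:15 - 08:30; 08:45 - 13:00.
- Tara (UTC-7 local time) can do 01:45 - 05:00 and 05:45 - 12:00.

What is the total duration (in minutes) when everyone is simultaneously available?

Vera in UTC: 08:00-15:15, 15:45-19:45 (subtract 2h to convert from UTC+2).
Jamal in UTC: 08:00-12:00, 12:30-19:45 (subtract 2h to convert from UTC+2).
Oona in UTC: 08:00-11:00, 12:45-15:00, 17:45-20:00 (add 7h to convert from UTC-7).
Gita in UTC: 08:45-14:00, 17:30-19:00 (add 7h to convert from UTC-7).
Ximena in UTC: 08:00-10:45, 11:15-15:30, 15:45-20:00 (add 7h to convert from UTC-7).
Tara in UTC: 08:45-12:00, 12:45-19:00 (add 7h to convert from UTC-7).
Vera ∩ Jamal: 08:00-12:00, 12:30-15:15, 15:45-19:45.
Vera ∩ Jamal ∩ Oona: 08:00-11:00, 12:45-15:00, 17:45-19:45.
Vera ∩ Jamal ∩ Oona ∩ Gita: 08:45-11:00, 12:45-14:00, 17:45-19:00.
Vera ∩ Jamal ∩ Oona ∩ Gita ∩ Ximena: 08:45-10:45, 12:45-14:00, 17:45-19:00.
Vera ∩ Jamal ∩ Oona ∩ Gita ∩ Ximena ∩ Tara: 08:45-10:45, 12:45-14:00, 17:45-19:00.
Summing the common windows: 120 + 75 + 75 = 270 minutes.

270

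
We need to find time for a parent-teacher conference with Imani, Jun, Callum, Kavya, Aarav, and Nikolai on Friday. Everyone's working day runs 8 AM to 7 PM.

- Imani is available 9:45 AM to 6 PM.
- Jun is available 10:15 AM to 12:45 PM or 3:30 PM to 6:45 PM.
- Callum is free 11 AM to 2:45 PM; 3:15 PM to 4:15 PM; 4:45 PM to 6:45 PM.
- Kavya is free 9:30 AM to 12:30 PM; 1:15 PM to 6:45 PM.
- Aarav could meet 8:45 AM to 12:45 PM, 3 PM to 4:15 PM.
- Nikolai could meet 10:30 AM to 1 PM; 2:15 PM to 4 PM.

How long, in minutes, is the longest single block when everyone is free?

90

Imani ∩ Jun: 10:15-12:45, 15:30-18:00.
Imani ∩ Jun ∩ Callum: 11:00-12:45, 15:30-16:15, 16:45-18:00.
Imani ∩ Jun ∩ Callum ∩ Kavya: 11:00-12:30, 15:30-16:15, 16:45-18:00.
Imani ∩ Jun ∩ Callum ∩ Kavya ∩ Aarav: 11:00-12:30, 15:30-16:15.
Imani ∩ Jun ∩ Callum ∩ Kavya ∩ Aarav ∩ Nikolai: 11:00-12:30, 15:30-16:00.
Those are the intersection windows.
The longest is 11:00-12:30 at 90 minutes.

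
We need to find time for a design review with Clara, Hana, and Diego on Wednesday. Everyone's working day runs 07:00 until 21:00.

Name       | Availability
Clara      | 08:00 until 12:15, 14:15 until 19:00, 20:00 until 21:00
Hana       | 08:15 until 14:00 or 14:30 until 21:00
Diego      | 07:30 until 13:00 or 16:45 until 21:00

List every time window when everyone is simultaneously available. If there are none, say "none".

08:15-12:15, 16:45-19:00, 20:00-21:00

Clara ∩ Hana: 08:15-12:15, 14:30-19:00, 20:00-21:00.
Clara ∩ Hana ∩ Diego: 08:15-12:15, 16:45-19:00, 20:00-21:00.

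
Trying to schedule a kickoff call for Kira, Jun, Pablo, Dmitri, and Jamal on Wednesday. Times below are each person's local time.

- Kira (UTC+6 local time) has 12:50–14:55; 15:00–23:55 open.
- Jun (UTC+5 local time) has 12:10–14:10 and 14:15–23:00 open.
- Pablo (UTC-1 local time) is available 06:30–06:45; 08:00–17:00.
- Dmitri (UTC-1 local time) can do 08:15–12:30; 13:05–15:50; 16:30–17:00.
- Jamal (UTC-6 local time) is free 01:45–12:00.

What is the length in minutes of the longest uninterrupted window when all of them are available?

Kira in UTC: 06:50-08:55, 09:00-17:55 (subtract 6h to convert from UTC+6).
Jun in UTC: 07:10-09:10, 09:15-18:00 (subtract 5h to convert from UTC+5).
Pablo in UTC: 07:30-07:45, 09:00-18:00 (add 1h to convert from UTC-1).
Dmitri in UTC: 09:15-13:30, 14:05-16:50, 17:30-18:00 (add 1h to convert from UTC-1).
Jamal in UTC: 07:45-18:00 (add 6h to convert from UTC-6).
Kira ∩ Jun: 07:10-08:55, 09:00-09:10, 09:15-17:55.
Kira ∩ Jun ∩ Pablo: 07:30-07:45, 09:00-09:10, 09:15-17:55.
Kira ∩ Jun ∩ Pablo ∩ Dmitri: 09:15-13:30, 14:05-16:50, 17:30-17:55.
Kira ∩ Jun ∩ Pablo ∩ Dmitri ∩ Jamal: 09:15-13:30, 14:05-16:50, 17:30-17:55.
The longest is 09:15-13:30 at 255 minutes.

255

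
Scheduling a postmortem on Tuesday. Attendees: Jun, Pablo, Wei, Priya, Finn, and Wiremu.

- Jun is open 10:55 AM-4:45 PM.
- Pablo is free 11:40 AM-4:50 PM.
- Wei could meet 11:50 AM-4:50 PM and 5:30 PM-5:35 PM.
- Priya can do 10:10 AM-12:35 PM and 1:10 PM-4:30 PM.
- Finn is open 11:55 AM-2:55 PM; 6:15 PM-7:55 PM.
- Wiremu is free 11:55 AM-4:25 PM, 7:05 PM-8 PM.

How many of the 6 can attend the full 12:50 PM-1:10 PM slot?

Jun, Pablo, Wei, Finn, and Wiremu can make the full 12:50-13:10 slot — that's 5.

5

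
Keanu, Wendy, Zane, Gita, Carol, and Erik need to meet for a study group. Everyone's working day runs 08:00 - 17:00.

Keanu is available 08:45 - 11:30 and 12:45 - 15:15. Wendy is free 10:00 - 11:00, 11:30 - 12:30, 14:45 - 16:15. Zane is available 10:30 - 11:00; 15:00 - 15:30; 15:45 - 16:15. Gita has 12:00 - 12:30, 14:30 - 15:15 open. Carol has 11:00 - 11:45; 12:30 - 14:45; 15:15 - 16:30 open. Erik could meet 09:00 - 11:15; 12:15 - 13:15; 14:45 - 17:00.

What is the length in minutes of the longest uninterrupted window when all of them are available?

Keanu ∩ Wendy: 10:00-11:00, 14:45-15:15.
Keanu ∩ Wendy ∩ Zane: 10:30-11:00, 15:00-15:15.
Keanu ∩ Wendy ∩ Zane ∩ Gita: 15:00-15:15.
Keanu ∩ Wendy ∩ Zane ∩ Gita ∩ Carol: ∅.
Keanu ∩ Wendy ∩ Zane ∩ Gita ∩ Carol ∩ Erik: ∅.
There is no time when everyone is free.
No common window exists, so the longest block is 0 minutes.

0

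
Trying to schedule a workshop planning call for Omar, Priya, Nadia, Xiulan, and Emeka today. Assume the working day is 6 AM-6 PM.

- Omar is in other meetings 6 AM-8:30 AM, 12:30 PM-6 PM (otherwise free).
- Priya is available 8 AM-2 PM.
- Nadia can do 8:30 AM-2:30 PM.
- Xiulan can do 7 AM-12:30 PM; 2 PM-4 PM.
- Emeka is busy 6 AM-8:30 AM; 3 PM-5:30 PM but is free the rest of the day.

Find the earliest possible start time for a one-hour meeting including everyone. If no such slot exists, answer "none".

08:30

Omar free: 08:30-12:30 (invert busy blocks within the working day).
Priya free: 08:00-14:00.
Nadia free: 08:30-14:30.
Xiulan free: 07:00-12:30, 14:00-16:00.
Emeka free: 08:30-15:00, 17:30-18:00 (invert busy blocks within the working day).
Omar ∩ Priya: 08:30-12:30.
Omar ∩ Priya ∩ Nadia: 08:30-12:30.
Omar ∩ Priya ∩ Nadia ∩ Xiulan: 08:30-12:30.
Omar ∩ Priya ∩ Nadia ∩ Xiulan ∩ Emeka: 08:30-12:30.
So the common availability across everyone is 08:30-12:30.
The first common window of at least 60 minutes is 08:30-12:30, so the earliest start is 08:30.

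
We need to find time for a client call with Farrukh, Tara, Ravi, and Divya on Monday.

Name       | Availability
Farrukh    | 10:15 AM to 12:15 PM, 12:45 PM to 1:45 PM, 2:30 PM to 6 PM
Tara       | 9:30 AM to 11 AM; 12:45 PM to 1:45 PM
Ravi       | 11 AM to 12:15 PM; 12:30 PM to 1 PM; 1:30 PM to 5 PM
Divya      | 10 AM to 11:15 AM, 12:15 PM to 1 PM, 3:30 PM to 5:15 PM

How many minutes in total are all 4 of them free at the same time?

Farrukh ∩ Tara: 10:15-11:00, 12:45-13:45.
Farrukh ∩ Tara ∩ Ravi: 12:45-13:00, 13:30-13:45.
Farrukh ∩ Tara ∩ Ravi ∩ Divya: 12:45-13:00.
That's a single block of 15 minutes.

15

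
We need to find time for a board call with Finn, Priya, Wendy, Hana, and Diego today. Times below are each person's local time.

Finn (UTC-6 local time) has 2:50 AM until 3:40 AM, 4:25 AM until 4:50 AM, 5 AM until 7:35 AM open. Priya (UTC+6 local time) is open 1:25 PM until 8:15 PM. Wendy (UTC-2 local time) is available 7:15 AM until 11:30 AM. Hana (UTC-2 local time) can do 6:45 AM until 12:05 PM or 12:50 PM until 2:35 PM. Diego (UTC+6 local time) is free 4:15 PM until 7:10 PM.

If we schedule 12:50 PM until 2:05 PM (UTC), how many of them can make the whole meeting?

2

Finn in UTC: 08:50-09:40, 10:25-10:50, 11:00-13:35 (add 6h to convert from UTC-6).
Priya in UTC: 07:25-14:15 (subtract 6h to convert from UTC+6).
Wendy in UTC: 09:15-13:30 (add 2h to convert from UTC-2).
Hana in UTC: 08:45-14:05, 14:50-16:35 (add 2h to convert from UTC-2).
Diego in UTC: 10:15-13:10 (subtract 6h to convert from UTC+6).
Priya and Hana can make the full 12:50-14:05 slot — that's 2.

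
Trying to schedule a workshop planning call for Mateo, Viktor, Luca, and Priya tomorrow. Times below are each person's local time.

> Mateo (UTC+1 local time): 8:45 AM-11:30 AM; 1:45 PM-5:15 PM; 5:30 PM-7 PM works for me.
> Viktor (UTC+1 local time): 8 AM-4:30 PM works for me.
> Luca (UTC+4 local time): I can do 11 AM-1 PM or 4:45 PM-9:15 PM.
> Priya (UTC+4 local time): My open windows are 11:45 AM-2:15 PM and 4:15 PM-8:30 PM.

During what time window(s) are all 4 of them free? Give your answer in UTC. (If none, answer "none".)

Mateo in UTC: 07:45-10:30, 12:45-16:15, 16:30-18:00 (subtract 1h to convert from UTC+1).
Viktor in UTC: 07:00-15:30 (subtract 1h to convert from UTC+1).
Luca in UTC: 07:00-09:00, 12:45-17:15 (subtract 4h to convert from UTC+4).
Priya in UTC: 07:45-10:15, 12:15-16:30 (subtract 4h to convert from UTC+4).
Mateo ∩ Viktor: 07:45-10:30, 12:45-15:30.
Mateo ∩ Viktor ∩ Luca: 07:45-09:00, 12:45-15:30.
Mateo ∩ Viktor ∩ Luca ∩ Priya: 07:45-09:00, 12:45-15:30.

07:45-09:00, 12:45-15:30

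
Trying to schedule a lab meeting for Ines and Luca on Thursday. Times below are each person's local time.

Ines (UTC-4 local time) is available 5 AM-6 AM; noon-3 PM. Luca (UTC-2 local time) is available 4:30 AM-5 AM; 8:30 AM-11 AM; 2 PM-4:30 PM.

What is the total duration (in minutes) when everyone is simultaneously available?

Ines in UTC: 09:00-10:00, 16:00-19:00 (add 4h to convert from UTC-4).
Luca in UTC: 06:30-07:00, 10:30-13:00, 16:00-18:30 (add 2h to convert from UTC-2).
Ines ∩ Luca: 16:00-18:30.
So the common availability across everyone is 16:00-18:30.
That's a single block of 150 minutes.

150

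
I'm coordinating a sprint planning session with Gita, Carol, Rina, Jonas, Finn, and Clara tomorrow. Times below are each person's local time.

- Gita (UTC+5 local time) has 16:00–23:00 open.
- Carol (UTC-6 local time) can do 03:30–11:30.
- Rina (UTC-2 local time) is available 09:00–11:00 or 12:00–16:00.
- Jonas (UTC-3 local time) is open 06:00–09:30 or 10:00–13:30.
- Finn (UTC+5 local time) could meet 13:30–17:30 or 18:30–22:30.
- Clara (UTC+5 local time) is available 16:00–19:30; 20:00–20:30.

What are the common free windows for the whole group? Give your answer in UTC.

11:00-12:30, 14:00-14:30, 15:00-15:30

Gita in UTC: 11:00-18:00 (subtract 5h to convert from UTC+5).
Carol in UTC: 09:30-17:30 (add 6h to convert from UTC-6).
Rina in UTC: 11:00-13:00, 14:00-18:00 (add 2h to convert from UTC-2).
Jonas in UTC: 09:00-12:30, 13:00-16:30 (add 3h to convert from UTC-3).
Finn in UTC: 08:30-12:30, 13:30-17:30 (subtract 5h to convert from UTC+5).
Clara in UTC: 11:00-14:30, 15:00-15:30 (subtract 5h to convert from UTC+5).
Gita ∩ Carol: 11:00-17:30.
Gita ∩ Carol ∩ Rina: 11:00-13:00, 14:00-17:30.
Gita ∩ Carol ∩ Rina ∩ Jonas: 11:00-12:30, 14:00-16:30.
Gita ∩ Carol ∩ Rina ∩ Jonas ∩ Finn: 11:00-12:30, 14:00-16:30.
Gita ∩ Carol ∩ Rina ∩ Jonas ∩ Finn ∩ Clara: 11:00-12:30, 14:00-14:30, 15:00-15:30.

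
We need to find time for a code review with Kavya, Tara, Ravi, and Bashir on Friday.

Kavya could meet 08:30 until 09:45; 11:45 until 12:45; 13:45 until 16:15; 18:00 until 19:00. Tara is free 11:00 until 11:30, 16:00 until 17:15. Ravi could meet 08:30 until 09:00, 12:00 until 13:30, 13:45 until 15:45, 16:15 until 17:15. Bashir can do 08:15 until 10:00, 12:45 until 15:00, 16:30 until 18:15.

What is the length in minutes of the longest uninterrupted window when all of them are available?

0

Kavya ∩ Tara: 16:00-16:15.
Kavya ∩ Tara ∩ Ravi: ∅.
Kavya ∩ Tara ∩ Ravi ∩ Bashir: ∅.
There is no time when everyone is free.
No common window exists, so the longest block is 0 minutes.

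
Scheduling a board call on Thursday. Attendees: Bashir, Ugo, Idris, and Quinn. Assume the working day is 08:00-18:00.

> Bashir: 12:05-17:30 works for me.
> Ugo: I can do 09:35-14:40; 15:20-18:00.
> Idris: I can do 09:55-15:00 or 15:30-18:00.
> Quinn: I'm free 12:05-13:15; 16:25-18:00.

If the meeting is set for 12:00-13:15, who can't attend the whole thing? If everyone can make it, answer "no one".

Bashir, Quinn

Bashir: not fully free for 12:00-13:15. Ugo: free for 12:00-13:15. Idris: free for 12:00-13:15. Quinn: not fully free for 12:00-13:15.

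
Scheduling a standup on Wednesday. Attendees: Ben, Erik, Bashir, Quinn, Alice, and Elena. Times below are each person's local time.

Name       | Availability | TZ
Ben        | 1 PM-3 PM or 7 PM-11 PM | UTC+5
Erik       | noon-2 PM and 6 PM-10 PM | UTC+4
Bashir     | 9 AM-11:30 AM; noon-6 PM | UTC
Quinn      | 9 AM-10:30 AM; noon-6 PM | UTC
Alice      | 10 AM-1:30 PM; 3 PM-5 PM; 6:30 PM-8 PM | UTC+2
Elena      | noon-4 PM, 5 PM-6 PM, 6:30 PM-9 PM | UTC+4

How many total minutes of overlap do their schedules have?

120

Ben in UTC: 08:00-10:00, 14:00-18:00 (subtract 5h to convert from UTC+5).
Erik in UTC: 08:00-10:00, 14:00-18:00 (subtract 4h to convert from UTC+4).
Bashir in UTC: 09:00-11:30, 12:00-18:00.
Quinn in UTC: 09:00-10:30, 12:00-18:00.
Alice in UTC: 08:00-11:30, 13:00-15:00, 16:30-18:00 (subtract 2h to convert from UTC+2).
Elena in UTC: 08:00-12:00, 13:00-14:00, 14:30-17:00 (subtract 4h to convert from UTC+4).
Ben ∩ Erik: 08:00-10:00, 14:00-18:00.
Ben ∩ Erik ∩ Bashir: 09:00-10:00, 14:00-18:00.
Ben ∩ Erik ∩ Bashir ∩ Quinn: 09:00-10:00, 14:00-18:00.
Ben ∩ Erik ∩ Bashir ∩ Quinn ∩ Alice: 09:00-10:00, 14:00-15:00, 16:30-18:00.
Ben ∩ Erik ∩ Bashir ∩ Quinn ∩ Alice ∩ Elena: 09:00-10:00, 14:30-15:00, 16:30-17:00.
Summing the common windows: 60 + 30 + 30 = 120 minutes.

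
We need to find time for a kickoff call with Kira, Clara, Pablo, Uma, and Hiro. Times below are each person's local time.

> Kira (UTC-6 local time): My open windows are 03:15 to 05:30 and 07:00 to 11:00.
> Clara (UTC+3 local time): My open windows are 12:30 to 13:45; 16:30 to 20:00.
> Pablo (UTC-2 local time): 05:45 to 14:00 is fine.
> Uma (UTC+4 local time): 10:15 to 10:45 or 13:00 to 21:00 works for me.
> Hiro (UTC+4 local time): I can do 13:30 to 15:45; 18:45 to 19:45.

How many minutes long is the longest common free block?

Kira in UTC: 09:15-11:30, 13:00-17:00 (add 6h to convert from UTC-6).
Clara in UTC: 09:30-10:45, 13:30-17:00 (subtract 3h to convert from UTC+3).
Pablo in UTC: 07:45-16:00 (add 2h to convert from UTC-2).
Uma in UTC: 06:15-06:45, 09:00-17:00 (subtract 4h to convert from UTC+4).
Hiro in UTC: 09:30-11:45, 14:45-15:45 (subtract 4h to convert from UTC+4).
Kira ∩ Clara: 09:30-10:45, 13:30-17:00.
Kira ∩ Clara ∩ Pablo: 09:30-10:45, 13:30-16:00.
Kira ∩ Clara ∩ Pablo ∩ Uma: 09:30-10:45, 13:30-16:00.
Kira ∩ Clara ∩ Pablo ∩ Uma ∩ Hiro: 09:30-10:45, 14:45-15:45.
The longest is 09:30-10:45 at 75 minutes.

75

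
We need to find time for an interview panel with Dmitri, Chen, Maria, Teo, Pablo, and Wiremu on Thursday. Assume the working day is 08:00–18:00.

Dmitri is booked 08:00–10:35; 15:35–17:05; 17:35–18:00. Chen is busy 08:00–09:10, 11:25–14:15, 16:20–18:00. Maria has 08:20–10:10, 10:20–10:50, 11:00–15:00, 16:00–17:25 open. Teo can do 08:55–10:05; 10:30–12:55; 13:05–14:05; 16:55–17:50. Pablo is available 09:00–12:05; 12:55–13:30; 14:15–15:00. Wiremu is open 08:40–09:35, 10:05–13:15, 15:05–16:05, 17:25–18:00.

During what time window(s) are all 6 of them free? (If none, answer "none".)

Dmitri free: 10:35-15:35, 17:05-17:35 (invert busy blocks within the working day).
Chen free: 09:10-11:25, 14:15-16:20 (invert busy blocks within the working day).
Maria free: 08:20-10:10, 10:20-10:50, 11:00-15:00, 16:00-17:25.
Teo free: 08:55-10:05, 10:30-12:55, 13:05-14:05, 16:55-17:50.
Pablo free: 09:00-12:05, 12:55-13:30, 14:15-15:00.
Wiremu free: 08:40-09:35, 10:05-13:15, 15:05-16:05, 17:25-18:00.
Dmitri ∩ Chen: 10:35-11:25, 14:15-15:35.
Dmitri ∩ Chen ∩ Maria: 10:35-10:50, 11:00-11:25, 14:15-15:00.
Dmitri ∩ Chen ∩ Maria ∩ Teo: 10:35-10:50, 11:00-11:25.
Dmitri ∩ Chen ∩ Maria ∩ Teo ∩ Pablo: 10:35-10:50, 11:00-11:25.
Dmitri ∩ Chen ∩ Maria ∩ Teo ∩ Pablo ∩ Wiremu: 10:35-10:50, 11:00-11:25.

10:35-10:50, 11:00-11:25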